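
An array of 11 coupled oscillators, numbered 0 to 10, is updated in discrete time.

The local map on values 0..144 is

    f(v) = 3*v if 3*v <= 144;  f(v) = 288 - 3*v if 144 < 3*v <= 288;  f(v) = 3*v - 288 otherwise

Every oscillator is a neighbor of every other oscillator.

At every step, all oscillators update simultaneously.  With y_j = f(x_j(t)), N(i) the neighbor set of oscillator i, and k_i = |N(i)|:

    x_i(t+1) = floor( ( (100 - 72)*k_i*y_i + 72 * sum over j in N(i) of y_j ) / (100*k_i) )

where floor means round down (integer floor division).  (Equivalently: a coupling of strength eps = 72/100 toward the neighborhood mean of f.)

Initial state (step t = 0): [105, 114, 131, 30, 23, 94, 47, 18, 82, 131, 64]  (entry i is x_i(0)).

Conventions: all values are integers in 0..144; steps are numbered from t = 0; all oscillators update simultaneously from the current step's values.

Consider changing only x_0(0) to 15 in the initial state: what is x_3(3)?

Simulating step by step:
t=0: [15, 114, 131, 30, 23, 94, 47, 18, 82, 131, 64]
t=1: [67, 69, 79, 76, 72, 59, 87, 69, 66, 79, 78]
t=2: [73, 71, 65, 67, 70, 78, 60, 71, 73, 65, 66]
t=3: [78, 79, 83, 82, 80, 75, 86, 79, 78, 83, 82]

Answer: x_3(3) = 82
Key observation: This trace re-runs the system from the modified initial state.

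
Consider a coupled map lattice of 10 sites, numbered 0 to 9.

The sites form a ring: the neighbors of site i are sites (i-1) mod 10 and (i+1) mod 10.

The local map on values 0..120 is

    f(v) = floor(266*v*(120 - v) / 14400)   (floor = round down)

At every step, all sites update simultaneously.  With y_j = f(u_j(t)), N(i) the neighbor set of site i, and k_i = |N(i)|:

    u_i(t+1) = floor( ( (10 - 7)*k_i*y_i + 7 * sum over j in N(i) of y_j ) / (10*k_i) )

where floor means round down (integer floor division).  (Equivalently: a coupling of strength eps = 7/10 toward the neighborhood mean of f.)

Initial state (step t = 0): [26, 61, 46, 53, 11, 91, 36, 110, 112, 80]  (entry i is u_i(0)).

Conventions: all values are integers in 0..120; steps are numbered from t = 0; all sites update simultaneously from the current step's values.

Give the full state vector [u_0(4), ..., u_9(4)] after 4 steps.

Answer: [66, 66, 65, 65, 65, 65, 65, 66, 66, 66]

Derivation:
t=0: [26, 61, 46, 53, 11, 91, 36, 110, 112, 80]
t=1: [57, 57, 64, 48, 46, 41, 40, 30, 32, 39]
t=2: [63, 66, 64, 63, 61, 60, 55, 53, 53, 58]
t=3: [65, 65, 65, 66, 66, 66, 65, 65, 65, 65]
t=4: [66, 66, 65, 65, 65, 65, 65, 66, 66, 66]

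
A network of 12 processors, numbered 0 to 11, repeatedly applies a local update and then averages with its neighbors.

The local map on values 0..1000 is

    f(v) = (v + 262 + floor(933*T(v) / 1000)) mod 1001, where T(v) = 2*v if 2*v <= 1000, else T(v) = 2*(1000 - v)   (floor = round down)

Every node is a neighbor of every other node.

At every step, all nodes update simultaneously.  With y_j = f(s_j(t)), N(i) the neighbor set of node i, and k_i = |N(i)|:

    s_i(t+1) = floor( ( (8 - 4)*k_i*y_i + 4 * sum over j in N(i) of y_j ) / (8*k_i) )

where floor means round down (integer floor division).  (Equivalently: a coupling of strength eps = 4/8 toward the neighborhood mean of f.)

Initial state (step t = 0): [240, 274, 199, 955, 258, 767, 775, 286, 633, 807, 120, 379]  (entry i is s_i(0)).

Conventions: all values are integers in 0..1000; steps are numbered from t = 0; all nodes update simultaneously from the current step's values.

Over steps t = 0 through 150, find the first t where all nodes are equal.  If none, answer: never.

Simulating step by step:
t=0: [240, 274, 199, 955, 258, 767, 775, 286, 633, 807, 120, 379]  (not all equal)
t=1: [662, 251, 609, 366, 230, 440, 437, 267, 493, 425, 505, 388]  (not all equal)
t=2: [553, 747, 574, 442, 720, 539, 534, 313, 607, 519, 614, 471]  (not all equal)
t=3: [601, 525, 592, 546, 535, 606, 608, 378, 580, 614, 577, 584]  (not all equal)
t=4: [603, 633, 607, 625, 629, 601, 601, 484, 611, 598, 613, 610]  (not all equal)
t=5: [602, 590, 600, 593, 592, 603, 603, 622, 599, 604, 598, 599]  (not all equal)
t=6: [605, 610, 606, 609, 609, 605, 605, 598, 607, 604, 607, 607]  (not all equal)
t=7: [602, 600, 601, 600, 600, 602, 602, 605, 601, 602, 601, 601]  (not all equal)
t=8: [605, 606, 605, 606, 606, 605, 605, 604, 605, 605, 605, 605]  (not all equal)
t=9: [602, 602, 602, 602, 602, 602, 602, 602, 602, 602, 602, 602]  (all equal)

Answer: 9
Key observation: Synchronization is absorbing here: once all nodes are equal they stay equal, and step 9 is the first all-equal step.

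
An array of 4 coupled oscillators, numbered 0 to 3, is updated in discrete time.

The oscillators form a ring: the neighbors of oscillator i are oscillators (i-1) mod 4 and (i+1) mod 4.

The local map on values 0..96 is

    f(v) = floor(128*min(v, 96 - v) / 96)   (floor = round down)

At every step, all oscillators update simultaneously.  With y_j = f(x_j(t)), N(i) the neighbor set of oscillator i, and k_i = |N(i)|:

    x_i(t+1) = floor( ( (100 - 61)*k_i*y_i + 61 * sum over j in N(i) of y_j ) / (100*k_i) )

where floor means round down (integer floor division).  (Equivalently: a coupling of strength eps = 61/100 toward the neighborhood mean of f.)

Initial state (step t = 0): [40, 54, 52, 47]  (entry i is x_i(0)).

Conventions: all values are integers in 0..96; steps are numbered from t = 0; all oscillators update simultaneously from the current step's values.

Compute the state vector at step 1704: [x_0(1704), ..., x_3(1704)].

Simulating step by step:
t=0: [40, 54, 52, 47]
t=1: [56, 55, 58, 58]
t=2: [52, 52, 51, 50]
t=3: [58, 58, 59, 59]
t=4: [49, 49, 49, 49]
t=5: [62, 62, 62, 62]
t=6: [45, 45, 45, 45]
t=7: [60, 60, 60, 60]
t=8: [48, 48, 48, 48]
t=9: [64, 64, 64, 64]
t=10: [42, 42, 42, 42]
t=11: [56, 56, 56, 56]
t=12: [53, 53, 53, 53]
t=13: [57, 57, 57, 57]
t=14: [52, 52, 52, 52]
t=15: [58, 58, 58, 58]
t=16: [50, 50, 50, 50]
t=17: [61, 61, 61, 61]
t=18: [46, 46, 46, 46]
t=19: [61, 61, 61, 61]

Answer: [46, 46, 46, 46]
Key observation: The state at step 17, [61, 61, 61, 61], reappears at step 19: the system is in a cycle of period 2 from step 17 on.  Therefore the state at step 1704 equals the state at step 17 + ((1704 - 17) mod 2) = 18, which is [46, 46, 46, 46].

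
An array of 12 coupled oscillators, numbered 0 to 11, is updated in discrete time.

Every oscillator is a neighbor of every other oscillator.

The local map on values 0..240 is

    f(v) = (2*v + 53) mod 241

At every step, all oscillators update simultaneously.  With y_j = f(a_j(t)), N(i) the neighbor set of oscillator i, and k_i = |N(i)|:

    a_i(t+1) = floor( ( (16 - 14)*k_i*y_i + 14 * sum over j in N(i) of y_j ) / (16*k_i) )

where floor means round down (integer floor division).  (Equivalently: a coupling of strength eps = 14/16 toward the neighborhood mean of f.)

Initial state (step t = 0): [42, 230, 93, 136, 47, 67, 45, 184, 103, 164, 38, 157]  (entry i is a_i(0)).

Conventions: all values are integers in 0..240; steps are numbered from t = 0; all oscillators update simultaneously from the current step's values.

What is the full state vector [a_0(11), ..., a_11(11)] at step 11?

Answer: [37, 37, 37, 37, 37, 37, 37, 37, 37, 37, 37, 37]

Derivation:
t=0: [42, 230, 93, 136, 47, 67, 45, 184, 103, 164, 38, 157]
t=1: [130, 125, 135, 127, 130, 132, 130, 132, 124, 130, 130, 129]
t=2: [71, 70, 71, 70, 71, 71, 71, 71, 70, 71, 71, 70]
t=3: [194, 194, 194, 194, 194, 194, 194, 194, 194, 194, 194, 194]
t=4: [200, 200, 200, 200, 200, 200, 200, 200, 200, 200, 200, 200]
t=5: [212, 212, 212, 212, 212, 212, 212, 212, 212, 212, 212, 212]
t=6: [236, 236, 236, 236, 236, 236, 236, 236, 236, 236, 236, 236]
t=7: [43, 43, 43, 43, 43, 43, 43, 43, 43, 43, 43, 43]
t=8: [139, 139, 139, 139, 139, 139, 139, 139, 139, 139, 139, 139]
t=9: [90, 90, 90, 90, 90, 90, 90, 90, 90, 90, 90, 90]
t=10: [233, 233, 233, 233, 233, 233, 233, 233, 233, 233, 233, 233]
t=11: [37, 37, 37, 37, 37, 37, 37, 37, 37, 37, 37, 37]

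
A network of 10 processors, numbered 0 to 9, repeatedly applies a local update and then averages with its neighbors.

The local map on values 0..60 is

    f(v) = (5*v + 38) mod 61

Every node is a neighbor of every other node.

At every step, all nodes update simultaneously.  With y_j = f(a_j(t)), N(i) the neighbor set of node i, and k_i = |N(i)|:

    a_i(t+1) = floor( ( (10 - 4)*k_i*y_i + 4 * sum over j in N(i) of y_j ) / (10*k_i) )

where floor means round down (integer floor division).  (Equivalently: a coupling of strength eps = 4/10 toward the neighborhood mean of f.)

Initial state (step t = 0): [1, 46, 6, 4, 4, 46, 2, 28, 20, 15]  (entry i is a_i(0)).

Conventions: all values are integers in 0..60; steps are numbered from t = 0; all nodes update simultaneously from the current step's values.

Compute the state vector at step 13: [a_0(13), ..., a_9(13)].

Answer: [37, 23, 26, 26, 26, 23, 26, 35, 26, 23]

Derivation:
t=0: [1, 46, 6, 4, 4, 46, 2, 28, 20, 15]
t=1: [41, 30, 21, 49, 49, 30, 43, 48, 26, 46]
t=2: [45, 15, 24, 34, 34, 15, 17, 31, 38, 25]
t=3: [24, 42, 33, 27, 27, 42, 14, 19, 38, 36]
t=4: [33, 15, 24, 41, 41, 15, 39, 19, 38, 32]
t=5: [28, 46, 37, 51, 51, 46, 45, 23, 42, 26]
t=6: [46, 28, 37, 42, 42, 28, 25, 32, 17, 40]
t=7: [26, 44, 35, 15, 15, 44, 35, 21, 13, 43]
t=8: [39, 21, 30, 42, 42, 21, 30, 25, 37, 18]
t=9: [36, 20, 11, 10, 10, 20, 11, 31, 30, 12]
t=10: [29, 19, 28, 25, 25, 19, 28, 16, 13, 31]
t=11: [14, 20, 45, 37, 37, 20, 45, 46, 37, 20]
t=12: [38, 21, 22, 34, 34, 21, 22, 25, 34, 21]
t=13: [37, 23, 26, 26, 26, 23, 26, 35, 26, 23]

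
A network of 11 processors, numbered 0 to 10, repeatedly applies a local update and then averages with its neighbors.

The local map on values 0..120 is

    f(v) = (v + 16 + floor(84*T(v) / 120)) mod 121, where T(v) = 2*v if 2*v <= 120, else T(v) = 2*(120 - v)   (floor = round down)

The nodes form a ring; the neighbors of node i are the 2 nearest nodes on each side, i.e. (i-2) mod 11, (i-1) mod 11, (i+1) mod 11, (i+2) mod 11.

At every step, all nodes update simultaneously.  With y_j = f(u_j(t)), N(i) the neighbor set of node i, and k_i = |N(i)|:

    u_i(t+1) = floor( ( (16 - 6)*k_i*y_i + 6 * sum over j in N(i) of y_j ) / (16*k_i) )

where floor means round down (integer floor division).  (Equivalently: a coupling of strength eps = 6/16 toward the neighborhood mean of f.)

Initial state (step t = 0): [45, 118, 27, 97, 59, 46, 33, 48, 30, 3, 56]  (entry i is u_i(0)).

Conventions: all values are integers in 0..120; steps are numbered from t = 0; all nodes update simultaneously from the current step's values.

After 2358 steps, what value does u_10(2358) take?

Answer: u_10(2358) = 90
Key observation: The state at step 13, [31, 31, 31, 31, 31, 31, 31, 31, 31, 31, 31], reappears at step 17: the system is in a cycle of period 4 from step 13 on.  Therefore the state at step 2358 equals the state at step 13 + ((2358 - 13) mod 4) = 14, which is [90, 90, 90, 90, 90, 90, 90, 90, 90, 90, 90].

Derivation:
t=0: [45, 118, 27, 97, 59, 46, 33, 48, 30, 3, 56]
t=1: [15, 22, 57, 27, 41, 18, 72, 26, 69, 26, 30]
t=2: [57, 66, 48, 75, 90, 65, 48, 68, 47, 72, 76]
t=3: [29, 32, 18, 30, 25, 32, 16, 30, 14, 31, 30]
t=4: [83, 87, 68, 84, 74, 86, 62, 81, 60, 85, 84]
t=5: [29, 28, 33, 29, 32, 29, 35, 31, 36, 30, 29]
t=6: [86, 84, 91, 86, 91, 87, 97, 91, 97, 88, 86]
t=7: [27, 28, 26, 27, 26, 27, 24, 25, 24, 26, 27]
t=8: [79, 81, 78, 79, 77, 78, 74, 76, 74, 77, 79]
t=9: [31, 30, 31, 31, 31, 31, 32, 32, 32, 31, 31]
t=10: [89, 88, 89, 89, 90, 90, 91, 91, 91, 90, 90]
t=11: [27, 27, 27, 27, 26, 26, 26, 26, 26, 26, 26]
t=12: [79, 79, 79, 79, 78, 78, 78, 78, 78, 78, 78]
t=13: [31, 31, 31, 31, 31, 31, 31, 31, 31, 31, 31]
t=14: [90, 90, 90, 90, 90, 90, 90, 90, 90, 90, 90]
t=15: [27, 27, 27, 27, 27, 27, 27, 27, 27, 27, 27]
t=16: [80, 80, 80, 80, 80, 80, 80, 80, 80, 80, 80]
t=17: [31, 31, 31, 31, 31, 31, 31, 31, 31, 31, 31]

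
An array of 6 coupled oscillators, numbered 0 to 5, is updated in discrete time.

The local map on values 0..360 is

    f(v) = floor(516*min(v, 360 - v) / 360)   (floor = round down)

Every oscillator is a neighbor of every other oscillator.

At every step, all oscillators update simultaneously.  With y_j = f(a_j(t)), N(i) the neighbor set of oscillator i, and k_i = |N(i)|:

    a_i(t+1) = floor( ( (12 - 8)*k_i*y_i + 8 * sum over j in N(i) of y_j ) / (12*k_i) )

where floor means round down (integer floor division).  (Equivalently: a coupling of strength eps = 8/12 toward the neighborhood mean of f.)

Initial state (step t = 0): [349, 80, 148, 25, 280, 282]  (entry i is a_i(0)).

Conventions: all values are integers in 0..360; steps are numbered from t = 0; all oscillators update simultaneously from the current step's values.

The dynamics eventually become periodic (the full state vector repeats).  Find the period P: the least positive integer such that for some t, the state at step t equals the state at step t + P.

Answer: 12
Key observation: The state at step 6, [239, 239, 239, 239, 239, 239], reappears at step 18 — and no state repeats earlier — so the cycle the system enters has period 12.

Derivation:
t=0: [349, 80, 148, 25, 280, 282]
t=1: [83, 102, 122, 87, 102, 102]
t=2: [137, 143, 148, 138, 143, 143]
t=3: [201, 203, 204, 201, 203, 203]
t=4: [225, 225, 224, 225, 225, 225]
t=5: [193, 193, 193, 193, 193, 193]
t=6: [239, 239, 239, 239, 239, 239]
t=7: [173, 173, 173, 173, 173, 173]
t=8: [247, 247, 247, 247, 247, 247]
t=9: [161, 161, 161, 161, 161, 161]
t=10: [230, 230, 230, 230, 230, 230]
t=11: [186, 186, 186, 186, 186, 186]
t=12: [249, 249, 249, 249, 249, 249]
t=13: [159, 159, 159, 159, 159, 159]
t=14: [227, 227, 227, 227, 227, 227]
t=15: [190, 190, 190, 190, 190, 190]
t=16: [243, 243, 243, 243, 243, 243]
t=17: [167, 167, 167, 167, 167, 167]
t=18: [239, 239, 239, 239, 239, 239]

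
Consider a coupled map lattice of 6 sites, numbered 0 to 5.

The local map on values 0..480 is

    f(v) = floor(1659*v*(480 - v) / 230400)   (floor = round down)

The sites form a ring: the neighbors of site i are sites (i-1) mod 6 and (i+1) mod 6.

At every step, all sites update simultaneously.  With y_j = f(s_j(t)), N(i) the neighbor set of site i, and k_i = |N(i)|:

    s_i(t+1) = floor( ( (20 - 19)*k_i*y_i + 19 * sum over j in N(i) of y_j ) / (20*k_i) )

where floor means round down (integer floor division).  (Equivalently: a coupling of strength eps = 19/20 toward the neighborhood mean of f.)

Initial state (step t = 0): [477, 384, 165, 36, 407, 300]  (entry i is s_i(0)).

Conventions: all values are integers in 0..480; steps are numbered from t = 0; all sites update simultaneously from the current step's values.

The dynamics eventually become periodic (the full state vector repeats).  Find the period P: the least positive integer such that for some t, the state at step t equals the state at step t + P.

Simulating step by step:
t=0: [477, 384, 165, 36, 407, 300]
t=1: [310, 195, 199, 284, 249, 125]
t=2: [360, 390, 400, 407, 362, 392]
t=3: [253, 269, 232, 265, 234, 305]
t=4: [396, 413, 409, 413, 397, 412]
t=5: [201, 222, 199, 221, 201, 236]
t=6: [412, 402, 411, 402, 412, 403]
t=7: [222, 203, 223, 203, 222, 202]
t=8: [404, 411, 404, 411, 404, 411]
t=9: [204, 220, 204, 220, 204, 220]
t=10: [410, 405, 410, 405, 410, 405]
t=11: [217, 206, 217, 206, 217, 206]
t=12: [406, 409, 406, 409, 406, 409]
t=13: [209, 215, 209, 215, 209, 215]
t=14: [409, 407, 409, 407, 409, 407]
t=15: [212, 209, 212, 209, 212, 209]
t=16: [407, 408, 407, 408, 407, 408]
t=17: [211, 212, 211, 212, 211, 212]
t=18: [408, 408, 408, 408, 408, 408]
t=19: [211, 211, 211, 211, 211, 211]
t=20: [408, 408, 408, 408, 408, 408]

Answer: 2
Key observation: The state at step 18, [408, 408, 408, 408, 408, 408], reappears at step 20 — and no state repeats earlier — so the cycle the system enters has period 2.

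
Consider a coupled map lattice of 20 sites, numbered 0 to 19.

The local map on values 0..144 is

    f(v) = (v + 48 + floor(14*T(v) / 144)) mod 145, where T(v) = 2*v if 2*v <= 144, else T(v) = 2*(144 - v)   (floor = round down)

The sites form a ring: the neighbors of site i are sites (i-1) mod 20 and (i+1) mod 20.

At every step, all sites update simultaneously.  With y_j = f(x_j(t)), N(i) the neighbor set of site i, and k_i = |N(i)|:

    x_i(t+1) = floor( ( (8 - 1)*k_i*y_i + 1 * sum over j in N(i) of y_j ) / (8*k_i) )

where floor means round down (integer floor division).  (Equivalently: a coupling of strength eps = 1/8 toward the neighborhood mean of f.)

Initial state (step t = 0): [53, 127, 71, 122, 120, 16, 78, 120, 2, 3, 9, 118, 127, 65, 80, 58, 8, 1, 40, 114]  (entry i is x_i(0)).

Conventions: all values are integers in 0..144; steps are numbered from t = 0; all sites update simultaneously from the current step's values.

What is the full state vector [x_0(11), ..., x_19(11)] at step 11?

Answer: [71, 14, 92, 135, 134, 43, 80, 9, 5, 18, 25, 123, 15, 81, 91, 78, 22, 19, 64, 131]

Derivation:
t=0: [53, 127, 71, 122, 120, 16, 78, 120, 2, 3, 9, 118, 127, 65, 80, 58, 8, 1, 40, 114]
t=1: [100, 44, 119, 35, 29, 68, 126, 35, 48, 51, 55, 28, 38, 120, 137, 114, 60, 52, 87, 32]
t=2: [21, 89, 34, 84, 85, 120, 41, 86, 104, 108, 110, 83, 88, 32, 38, 29, 112, 103, 13, 76]
t=3: [72, 11, 86, 139, 136, 38, 85, 6, 13, 17, 26, 125, 15, 81, 91, 78, 24, 16, 64, 128]
t=4: [123, 61, 6, 39, 43, 92, 135, 61, 62, 68, 75, 36, 67, 127, 20, 125, 79, 71, 114, 45]
t=5: [40, 110, 61, 91, 92, 13, 41, 115, 122, 129, 132, 96, 119, 41, 66, 40, 131, 125, 33, 91]
t=6: [84, 30, 106, 11, 8, 61, 89, 27, 28, 33, 35, 10, 29, 93, 122, 93, 39, 34, 78, 14]
t=7: [134, 82, 23, 57, 61, 108, 14, 75, 81, 86, 87, 62, 75, 11, 26, 12, 88, 91, 130, 73]
t=8: [50, 131, 81, 113, 113, 27, 65, 131, 131, 8, 8, 115, 130, 66, 76, 59, 5, 5, 39, 121]
t=9: [97, 47, 127, 29, 25, 79, 116, 41, 37, 55, 54, 25, 39, 121, 135, 115, 57, 55, 87, 37]
t=10: [20, 93, 40, 78, 81, 127, 35, 91, 93, 111, 109, 80, 88, 32, 37, 29, 110, 106, 13, 81]
t=11: [71, 14, 92, 135, 134, 43, 80, 9, 5, 18, 25, 123, 15, 81, 91, 78, 22, 19, 64, 131]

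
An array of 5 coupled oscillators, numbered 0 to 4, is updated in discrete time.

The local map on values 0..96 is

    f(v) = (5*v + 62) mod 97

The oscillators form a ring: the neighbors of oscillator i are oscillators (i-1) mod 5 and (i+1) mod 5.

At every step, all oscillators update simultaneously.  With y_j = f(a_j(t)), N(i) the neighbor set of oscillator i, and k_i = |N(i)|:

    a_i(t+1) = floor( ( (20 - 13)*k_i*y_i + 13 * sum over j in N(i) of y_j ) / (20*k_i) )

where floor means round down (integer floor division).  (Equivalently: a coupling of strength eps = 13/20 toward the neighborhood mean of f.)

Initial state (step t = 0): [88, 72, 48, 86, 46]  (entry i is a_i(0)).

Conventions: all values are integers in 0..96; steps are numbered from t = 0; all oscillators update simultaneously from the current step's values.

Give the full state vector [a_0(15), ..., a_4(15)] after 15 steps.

Answer: [66, 43, 50, 72, 87]

Derivation:
t=0: [88, 72, 48, 86, 46]
t=1: [17, 21, 17, 6, 8]
t=2: [41, 57, 70, 50, 47]
t=3: [45, 51, 33, 17, 32]
t=4: [50, 50, 36, 37, 56]
t=5: [30, 29, 40, 50, 41]
t=6: [34, 32, 34, 53, 38]
t=7: [41, 34, 34, 43, 44]
t=8: [66, 49, 52, 70, 81]
t=9: [32, 16, 23, 44, 36]
t=10: [40, 50, 71, 72, 54]
t=11: [43, 38, 28, 34, 47]
t=12: [49, 49, 34, 17, 41]
t=13: [34, 23, 34, 53, 47]
t=14: [41, 52, 51, 26, 26]
t=15: [66, 43, 50, 72, 87]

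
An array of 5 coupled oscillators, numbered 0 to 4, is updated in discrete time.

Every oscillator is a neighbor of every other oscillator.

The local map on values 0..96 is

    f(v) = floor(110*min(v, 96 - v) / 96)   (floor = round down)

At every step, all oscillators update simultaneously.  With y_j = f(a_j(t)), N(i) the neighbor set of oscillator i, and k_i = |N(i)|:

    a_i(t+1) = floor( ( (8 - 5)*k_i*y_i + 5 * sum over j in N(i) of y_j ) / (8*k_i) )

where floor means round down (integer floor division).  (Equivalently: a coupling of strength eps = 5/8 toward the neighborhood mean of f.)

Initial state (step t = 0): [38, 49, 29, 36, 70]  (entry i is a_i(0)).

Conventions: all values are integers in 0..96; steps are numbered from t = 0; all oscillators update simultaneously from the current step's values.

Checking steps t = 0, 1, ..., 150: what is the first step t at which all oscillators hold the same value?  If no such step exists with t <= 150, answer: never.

Simulating step by step:
t=0: [38, 49, 29, 36, 70]  (not all equal)
t=1: [40, 42, 38, 40, 37]  (not all equal)
t=2: [44, 45, 44, 44, 44]  (not all equal)
t=3: [50, 50, 50, 50, 50]  (all equal)

Answer: 3
Key observation: Synchronization is absorbing here: once all oscillators are equal they stay equal, and step 3 is the first all-equal step.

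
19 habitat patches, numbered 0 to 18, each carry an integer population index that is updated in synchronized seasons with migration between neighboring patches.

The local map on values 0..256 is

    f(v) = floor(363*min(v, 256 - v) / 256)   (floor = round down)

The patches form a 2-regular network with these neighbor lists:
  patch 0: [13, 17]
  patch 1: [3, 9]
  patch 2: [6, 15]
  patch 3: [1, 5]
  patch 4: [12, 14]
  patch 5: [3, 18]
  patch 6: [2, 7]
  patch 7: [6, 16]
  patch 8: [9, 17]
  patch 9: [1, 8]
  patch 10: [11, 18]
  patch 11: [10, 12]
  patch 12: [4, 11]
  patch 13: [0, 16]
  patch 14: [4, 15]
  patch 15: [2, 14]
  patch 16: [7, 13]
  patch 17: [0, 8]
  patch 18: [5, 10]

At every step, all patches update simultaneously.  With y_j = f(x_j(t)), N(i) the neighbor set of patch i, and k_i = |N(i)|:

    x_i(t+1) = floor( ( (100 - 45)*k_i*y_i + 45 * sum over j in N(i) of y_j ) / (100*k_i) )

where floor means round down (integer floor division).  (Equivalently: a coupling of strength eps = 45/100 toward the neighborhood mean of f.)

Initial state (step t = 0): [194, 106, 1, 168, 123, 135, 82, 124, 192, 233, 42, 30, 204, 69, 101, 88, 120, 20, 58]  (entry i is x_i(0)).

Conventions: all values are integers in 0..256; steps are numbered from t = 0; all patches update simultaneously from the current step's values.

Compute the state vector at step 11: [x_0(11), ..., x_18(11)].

Answer: [139, 129, 166, 132, 165, 132, 166, 165, 119, 123, 127, 128, 144, 161, 168, 165, 167, 122, 130]

Derivation:
t=0: [194, 106, 1, 168, 123, 135, 82, 124, 192, 233, 42, 30, 204, 69, 101, 88, 120, 20, 58]
t=1: [75, 117, 54, 140, 144, 140, 103, 160, 63, 71, 60, 52, 88, 111, 145, 100, 154, 55, 96]
t=2: [110, 150, 106, 164, 150, 157, 128, 140, 88, 112, 93, 87, 120, 142, 153, 129, 145, 86, 130]
t=3: [148, 147, 163, 136, 153, 146, 170, 166, 130, 148, 139, 135, 154, 158, 154, 165, 159, 129, 158]
t=4: [155, 157, 128, 163, 145, 154, 124, 127, 172, 158, 160, 163, 150, 141, 141, 132, 134, 173, 147]
t=5: [141, 137, 178, 135, 156, 143, 177, 177, 122, 134, 138, 136, 147, 160, 164, 173, 171, 123, 147]
t=6: [159, 169, 112, 167, 141, 161, 111, 113, 172, 171, 164, 165, 154, 138, 129, 118, 121, 171, 158]
t=7: [139, 123, 159, 127, 162, 133, 157, 161, 119, 120, 131, 132, 144, 161, 173, 167, 167, 123, 135]
t=8: [160, 174, 135, 177, 135, 174, 137, 133, 169, 170, 175, 171, 156, 139, 122, 126, 129, 170, 173]
t=9: [139, 116, 171, 113, 164, 115, 170, 174, 122, 120, 116, 123, 143, 161, 173, 175, 175, 124, 116]
t=10: [160, 164, 118, 161, 133, 162, 119, 116, 172, 169, 166, 168, 156, 136, 119, 116, 118, 172, 163]
t=11: [139, 129, 166, 132, 165, 132, 166, 165, 119, 123, 127, 128, 144, 161, 168, 165, 167, 122, 130]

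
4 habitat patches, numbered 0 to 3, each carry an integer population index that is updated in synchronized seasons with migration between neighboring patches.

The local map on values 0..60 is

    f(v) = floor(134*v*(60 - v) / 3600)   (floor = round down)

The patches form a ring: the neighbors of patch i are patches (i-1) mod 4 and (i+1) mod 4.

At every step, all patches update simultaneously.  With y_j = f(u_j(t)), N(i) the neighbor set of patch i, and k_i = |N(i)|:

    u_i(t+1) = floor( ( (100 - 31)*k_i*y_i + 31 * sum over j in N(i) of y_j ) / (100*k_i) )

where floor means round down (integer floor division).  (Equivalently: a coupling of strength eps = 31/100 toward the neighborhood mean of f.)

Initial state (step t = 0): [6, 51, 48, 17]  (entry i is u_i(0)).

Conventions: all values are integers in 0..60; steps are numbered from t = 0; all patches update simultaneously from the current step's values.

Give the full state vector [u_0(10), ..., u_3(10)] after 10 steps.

Answer: [33, 33, 33, 33]

Derivation:
t=0: [6, 51, 48, 17]
t=1: [15, 16, 21, 23]
t=2: [26, 26, 29, 29]
t=3: [32, 32, 32, 32]
t=4: [33, 33, 33, 33]
t=5: [33, 33, 33, 33]
t=6: [33, 33, 33, 33]
t=7: [33, 33, 33, 33]
t=8: [33, 33, 33, 33]
t=9: [33, 33, 33, 33]
t=10: [33, 33, 33, 33]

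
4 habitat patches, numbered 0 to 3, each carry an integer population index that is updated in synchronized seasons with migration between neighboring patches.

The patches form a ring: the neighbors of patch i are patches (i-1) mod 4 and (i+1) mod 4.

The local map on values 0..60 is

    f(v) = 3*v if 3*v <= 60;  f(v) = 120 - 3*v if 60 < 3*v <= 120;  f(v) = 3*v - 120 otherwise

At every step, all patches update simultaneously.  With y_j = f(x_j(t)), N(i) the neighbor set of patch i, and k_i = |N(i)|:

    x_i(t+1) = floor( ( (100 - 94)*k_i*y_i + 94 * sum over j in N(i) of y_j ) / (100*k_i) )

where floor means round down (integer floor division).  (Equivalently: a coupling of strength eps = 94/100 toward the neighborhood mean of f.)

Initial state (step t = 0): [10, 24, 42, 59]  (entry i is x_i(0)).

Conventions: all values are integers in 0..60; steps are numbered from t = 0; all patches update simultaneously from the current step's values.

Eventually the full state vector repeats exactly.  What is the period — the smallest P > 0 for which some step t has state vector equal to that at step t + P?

Answer: 4
Key observation: The state at step 8, [33, 33, 33, 33], reappears at step 12 — and no state repeats earlier — so the cycle the system enters has period 4.

Derivation:
t=0: [10, 24, 42, 59]
t=1: [51, 19, 49, 20]
t=2: [56, 31, 56, 31]
t=3: [28, 46, 28, 46]
t=4: [19, 34, 19, 34]
t=5: [20, 54, 20, 54]
t=6: [43, 58, 43, 58]
t=7: [51, 11, 51, 11]
t=8: [33, 33, 33, 33]
t=9: [21, 21, 21, 21]
t=10: [57, 57, 57, 57]
t=11: [51, 51, 51, 51]
t=12: [33, 33, 33, 33]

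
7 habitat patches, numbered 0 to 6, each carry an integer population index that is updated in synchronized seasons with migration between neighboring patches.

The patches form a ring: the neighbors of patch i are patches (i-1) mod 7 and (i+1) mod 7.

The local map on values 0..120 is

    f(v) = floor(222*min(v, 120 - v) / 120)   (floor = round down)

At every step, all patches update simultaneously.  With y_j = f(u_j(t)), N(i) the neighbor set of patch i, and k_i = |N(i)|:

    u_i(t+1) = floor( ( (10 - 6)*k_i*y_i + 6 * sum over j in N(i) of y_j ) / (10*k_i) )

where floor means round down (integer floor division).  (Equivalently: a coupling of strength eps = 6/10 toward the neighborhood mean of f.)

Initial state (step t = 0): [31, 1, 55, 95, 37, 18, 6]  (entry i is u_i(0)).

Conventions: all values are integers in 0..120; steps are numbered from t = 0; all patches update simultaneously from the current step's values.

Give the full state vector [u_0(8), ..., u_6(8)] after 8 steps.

Answer: [55, 79, 98, 102, 88, 65, 47]

Derivation:
t=0: [31, 1, 55, 95, 37, 18, 6]
t=1: [26, 47, 54, 69, 50, 36, 31]
t=2: [62, 78, 93, 94, 84, 71, 57]
t=3: [97, 77, 57, 53, 67, 87, 101]
t=4: [51, 75, 95, 100, 86, 64, 44]
t=5: [86, 75, 54, 47, 66, 84, 91]
t=6: [65, 81, 90, 93, 85, 72, 59]
t=7: [94, 75, 58, 55, 66, 87, 100]
t=8: [55, 79, 98, 102, 88, 65, 47]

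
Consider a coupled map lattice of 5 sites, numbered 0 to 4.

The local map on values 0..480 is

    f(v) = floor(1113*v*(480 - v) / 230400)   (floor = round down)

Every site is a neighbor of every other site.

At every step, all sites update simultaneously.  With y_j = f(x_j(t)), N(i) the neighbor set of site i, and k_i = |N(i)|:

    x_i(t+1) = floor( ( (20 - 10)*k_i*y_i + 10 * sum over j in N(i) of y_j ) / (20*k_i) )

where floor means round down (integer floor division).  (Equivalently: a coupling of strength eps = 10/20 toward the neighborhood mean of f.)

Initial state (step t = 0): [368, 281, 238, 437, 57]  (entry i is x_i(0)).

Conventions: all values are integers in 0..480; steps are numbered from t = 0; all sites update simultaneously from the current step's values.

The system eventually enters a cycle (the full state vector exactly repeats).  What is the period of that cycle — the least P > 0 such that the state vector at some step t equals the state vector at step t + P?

Answer: 2
Key observation: The state at step 5, [273, 273, 273, 273, 273], reappears at step 7 — and no state repeats earlier — so the cycle the system enters has period 2.

Derivation:
t=0: [368, 281, 238, 437, 57]
t=1: [193, 220, 223, 152, 162]
t=2: [263, 266, 266, 253, 256]
t=3: [275, 274, 274, 276, 276]
t=4: [271, 271, 271, 271, 271]
t=5: [273, 273, 273, 273, 273]
t=6: [272, 272, 272, 272, 272]
t=7: [273, 273, 273, 273, 273]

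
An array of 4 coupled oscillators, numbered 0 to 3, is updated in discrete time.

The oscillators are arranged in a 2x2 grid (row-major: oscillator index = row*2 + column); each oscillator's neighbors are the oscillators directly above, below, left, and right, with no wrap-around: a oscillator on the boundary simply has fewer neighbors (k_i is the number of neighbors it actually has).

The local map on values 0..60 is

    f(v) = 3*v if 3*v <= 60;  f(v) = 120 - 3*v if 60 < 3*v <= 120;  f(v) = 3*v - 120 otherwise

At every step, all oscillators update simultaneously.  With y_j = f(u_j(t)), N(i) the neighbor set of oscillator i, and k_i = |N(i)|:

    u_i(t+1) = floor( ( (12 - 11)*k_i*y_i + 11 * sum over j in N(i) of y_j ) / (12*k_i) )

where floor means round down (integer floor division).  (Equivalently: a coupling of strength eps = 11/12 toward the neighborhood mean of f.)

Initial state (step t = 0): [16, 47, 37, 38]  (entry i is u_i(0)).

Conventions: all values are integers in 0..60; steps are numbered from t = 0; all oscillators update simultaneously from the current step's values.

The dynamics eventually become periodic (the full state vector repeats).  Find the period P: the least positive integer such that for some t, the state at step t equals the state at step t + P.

Answer: 4
Key observation: The state at step 14, [18, 18, 18, 18], reappears at step 18 — and no state repeats earlier — so the cycle the system enters has period 4.

Derivation:
t=0: [16, 47, 37, 38]
t=1: [17, 26, 25, 14]
t=2: [44, 46, 46, 43]
t=3: [17, 11, 11, 17]
t=4: [34, 49, 49, 34]
t=5: [26, 18, 18, 26]
t=6: [53, 43, 43, 53]
t=7: [11, 36, 36, 11]
t=8: [13, 31, 31, 13]
t=9: [28, 38, 38, 28]
t=10: [8, 33, 33, 8]
t=11: [21, 23, 23, 21]
t=12: [51, 56, 56, 51]
t=13: [46, 34, 34, 46]
t=14: [18, 18, 18, 18]
t=15: [54, 54, 54, 54]
t=16: [42, 42, 42, 42]
t=17: [6, 6, 6, 6]
t=18: [18, 18, 18, 18]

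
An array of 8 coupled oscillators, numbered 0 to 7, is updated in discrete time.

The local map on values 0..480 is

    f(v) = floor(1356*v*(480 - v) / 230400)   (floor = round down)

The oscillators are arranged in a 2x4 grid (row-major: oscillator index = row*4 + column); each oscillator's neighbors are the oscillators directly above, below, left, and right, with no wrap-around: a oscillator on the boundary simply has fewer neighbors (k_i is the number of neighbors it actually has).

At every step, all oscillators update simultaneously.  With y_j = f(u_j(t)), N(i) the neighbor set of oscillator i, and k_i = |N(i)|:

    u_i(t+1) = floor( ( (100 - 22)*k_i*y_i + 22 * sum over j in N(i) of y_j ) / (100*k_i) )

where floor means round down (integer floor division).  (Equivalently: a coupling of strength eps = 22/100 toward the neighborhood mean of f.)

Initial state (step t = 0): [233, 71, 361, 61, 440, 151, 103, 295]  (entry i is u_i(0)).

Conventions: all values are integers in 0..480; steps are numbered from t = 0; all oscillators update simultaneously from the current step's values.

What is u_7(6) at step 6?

Answer: u_7(6) = 317

Derivation:
t=0: [233, 71, 361, 61, 440, 151, 103, 295]
t=1: [293, 197, 236, 180, 149, 264, 241, 291]
t=2: [319, 328, 335, 319, 298, 331, 336, 323]
t=3: [302, 292, 286, 299, 313, 291, 285, 296]
t=4: [315, 322, 325, 319, 309, 322, 326, 320]
t=5: [304, 299, 296, 301, 308, 299, 295, 300]
t=6: [314, 317, 319, 317, 312, 317, 320, 317]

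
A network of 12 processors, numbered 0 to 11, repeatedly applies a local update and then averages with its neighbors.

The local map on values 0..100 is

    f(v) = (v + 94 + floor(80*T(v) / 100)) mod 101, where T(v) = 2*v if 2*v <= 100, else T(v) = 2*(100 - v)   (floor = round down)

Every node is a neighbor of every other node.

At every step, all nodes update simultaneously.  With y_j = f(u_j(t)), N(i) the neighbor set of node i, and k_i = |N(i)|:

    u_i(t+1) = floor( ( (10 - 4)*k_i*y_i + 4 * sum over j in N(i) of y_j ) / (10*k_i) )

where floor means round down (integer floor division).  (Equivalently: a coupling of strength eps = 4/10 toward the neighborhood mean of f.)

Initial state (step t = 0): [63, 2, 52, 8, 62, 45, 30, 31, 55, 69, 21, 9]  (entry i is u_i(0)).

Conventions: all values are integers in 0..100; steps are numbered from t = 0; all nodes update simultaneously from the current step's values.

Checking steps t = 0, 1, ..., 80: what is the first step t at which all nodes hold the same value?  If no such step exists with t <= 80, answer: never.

Answer: 38
Key observation: Synchronization is absorbing here: once all nodes are equal they stay equal, and step 38 is the first all-equal step.

Derivation:
t=0: [63, 2, 52, 8, 62, 45, 30, 31, 55, 69, 21, 9]  (not all equal)
t=1: [22, 70, 26, 22, 22, 19, 54, 55, 25, 20, 41, 23]  (not all equal)
t=2: [48, 25, 53, 48, 48, 43, 30, 30, 52, 45, 75, 49]  (not all equal)
t=3: [20, 44, 23, 20, 20, 13, 51, 51, 23, 16, 15, 22]  (not all equal)
t=4: [40, 18, 44, 40, 40, 30, 27, 27, 44, 34, 33, 43]  (not all equal)
t=5: [80, 47, 28, 80, 80, 65, 61, 61, 28, 71, 69, 27]  (not all equal)
t=6: [12, 18, 46, 12, 12, 17, 18, 18, 46, 15, 15, 45]  (not all equal)
t=7: [25, 33, 17, 25, 25, 32, 33, 33, 17, 29, 29, 16]  (not all equal)
t=8: [59, 70, 47, 59, 59, 69, 70, 70, 47, 64, 64, 45]  (not all equal)
t=9: [14, 11, 13, 14, 14, 11, 11, 11, 13, 12, 12, 10]  (not all equal)
t=10: [26, 22, 25, 26, 26, 22, 22, 22, 25, 24, 24, 21]  (not all equal)
t=11: [57, 51, 56, 57, 57, 51, 51, 51, 56, 54, 54, 50]  (not all equal)
t=12: [17, 20, 18, 17, 17, 20, 20, 20, 18, 19, 19, 20]  (not all equal)
t=13: [38, 43, 40, 38, 38, 43, 43, 43, 40, 41, 41, 43]  (not all equal)
t=14: [76, 26, 79, 76, 76, 26, 26, 26, 79, 80, 80, 26]  (not all equal)
t=15: [15, 45, 14, 15, 15, 45, 45, 45, 14, 14, 14, 45]  (not all equal)
t=16: [27, 14, 25, 27, 27, 14, 14, 14, 25, 25, 25, 14]  (not all equal)
t=17: [56, 36, 53, 56, 56, 36, 36, 36, 53, 53, 53, 36]  (not all equal)
t=18: [30, 68, 31, 30, 30, 68, 68, 68, 31, 31, 31, 68]  (not all equal)
t=19: [60, 26, 61, 60, 60, 26, 26, 26, 61, 61, 61, 26]  (not all equal)
t=20: [23, 48, 23, 23, 23, 48, 48, 48, 23, 23, 23, 48]  (not all equal)
t=21: [45, 25, 45, 45, 45, 25, 25, 25, 45, 45, 45, 25]  (not all equal)
t=22: [17, 45, 17, 17, 17, 45, 45, 45, 17, 17, 17, 45]  (not all equal)
t=23: [31, 16, 31, 31, 31, 16, 16, 16, 31, 31, 31, 16]  (not all equal)
t=24: [65, 43, 65, 65, 65, 43, 43, 43, 65, 65, 65, 43]  (not all equal)
t=25: [11, 5, 11, 11, 11, 5, 5, 5, 11, 11, 11, 5]  (not all equal)
t=26: [18, 9, 18, 18, 18, 9, 9, 9, 18, 18, 18, 9]  (not all equal)
t=27: [34, 21, 34, 34, 34, 21, 21, 21, 34, 34, 34, 21]  (not all equal)
t=28: [74, 55, 74, 74, 74, 55, 55, 55, 74, 74, 74, 55]  (not all equal)
t=29: [9, 15, 9, 9, 9, 15, 15, 15, 9, 9, 9, 15]  (not all equal)
t=30: [18, 27, 18, 18, 18, 27, 27, 27, 18, 18, 18, 27]  (not all equal)
t=31: [43, 56, 43, 43, 43, 56, 56, 56, 43, 43, 43, 56]  (not all equal)
t=32: [5, 14, 5, 5, 5, 14, 14, 14, 5, 5, 5, 14]  (not all equal)
t=33: [10, 23, 10, 10, 10, 23, 23, 23, 10, 10, 10, 23]  (not all equal)
t=34: [25, 43, 25, 25, 25, 43, 43, 43, 25, 25, 25, 43]  (not all equal)
t=35: [48, 17, 48, 48, 48, 17, 17, 17, 48, 48, 48, 17]  (not all equal)
t=36: [19, 31, 19, 19, 19, 31, 31, 31, 19, 19, 19, 31]  (not all equal)
t=37: [47, 65, 47, 47, 47, 65, 65, 65, 47, 47, 47, 65]  (not all equal)
t=38: [13, 13, 13, 13, 13, 13, 13, 13, 13, 13, 13, 13]  (all equal)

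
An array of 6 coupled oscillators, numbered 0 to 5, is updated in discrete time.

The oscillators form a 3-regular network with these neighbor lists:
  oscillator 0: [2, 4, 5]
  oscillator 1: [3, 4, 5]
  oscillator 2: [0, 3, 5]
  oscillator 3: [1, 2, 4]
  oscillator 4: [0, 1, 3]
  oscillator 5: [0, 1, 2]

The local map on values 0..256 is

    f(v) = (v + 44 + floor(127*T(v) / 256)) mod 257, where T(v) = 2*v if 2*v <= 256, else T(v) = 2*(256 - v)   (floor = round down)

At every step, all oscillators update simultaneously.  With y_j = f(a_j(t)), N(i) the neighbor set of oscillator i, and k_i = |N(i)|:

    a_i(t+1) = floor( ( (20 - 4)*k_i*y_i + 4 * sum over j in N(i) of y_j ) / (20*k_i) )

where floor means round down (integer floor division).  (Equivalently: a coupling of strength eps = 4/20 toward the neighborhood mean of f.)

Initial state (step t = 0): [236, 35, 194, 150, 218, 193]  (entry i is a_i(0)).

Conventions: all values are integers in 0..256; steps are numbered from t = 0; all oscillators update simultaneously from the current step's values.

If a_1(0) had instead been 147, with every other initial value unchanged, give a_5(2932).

Answer: a_5(2932) = 0
Key observation: The state at step 1, [42, 42, 42, 42, 42, 42], reappears at step 10: the system is in a cycle of period 9 from step 1 on.  Therefore the state at step 2932 equals the state at step 1 + ((2932 - 1) mod 9) = 7, which is [0, 0, 0, 0, 0, 0].

Derivation:
t=0: [236, 147, 194, 150, 218, 193]
t=1: [42, 42, 42, 42, 42, 42]
t=2: [127, 127, 127, 127, 127, 127]
t=3: [40, 40, 40, 40, 40, 40]
t=4: [123, 123, 123, 123, 123, 123]
t=5: [32, 32, 32, 32, 32, 32]
t=6: [107, 107, 107, 107, 107, 107]
t=7: [0, 0, 0, 0, 0, 0]
t=8: [44, 44, 44, 44, 44, 44]
t=9: [131, 131, 131, 131, 131, 131]
t=10: [42, 42, 42, 42, 42, 42]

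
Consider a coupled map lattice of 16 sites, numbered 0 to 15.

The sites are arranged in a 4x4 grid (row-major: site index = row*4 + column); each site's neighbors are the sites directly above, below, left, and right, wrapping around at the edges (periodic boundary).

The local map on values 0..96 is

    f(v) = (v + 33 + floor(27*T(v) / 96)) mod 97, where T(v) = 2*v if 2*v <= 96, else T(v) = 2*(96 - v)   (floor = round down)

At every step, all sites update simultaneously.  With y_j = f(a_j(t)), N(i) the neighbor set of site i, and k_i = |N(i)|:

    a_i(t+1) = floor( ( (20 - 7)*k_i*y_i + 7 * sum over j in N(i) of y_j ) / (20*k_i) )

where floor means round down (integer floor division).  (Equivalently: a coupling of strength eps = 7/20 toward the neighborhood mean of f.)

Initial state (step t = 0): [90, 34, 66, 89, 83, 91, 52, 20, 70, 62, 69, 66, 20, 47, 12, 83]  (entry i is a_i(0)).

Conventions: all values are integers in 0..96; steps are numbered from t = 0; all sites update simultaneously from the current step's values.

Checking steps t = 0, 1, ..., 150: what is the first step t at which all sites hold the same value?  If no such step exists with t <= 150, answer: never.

Simulating step by step:
t=0: [90, 34, 66, 89, 83, 91, 52, 20, 70, 62, 69, 66, 20, 47, 12, 83]  (not all equal)
t=1: [36, 63, 27, 30, 29, 31, 19, 48, 23, 17, 21, 23, 48, 24, 39, 30]  (not all equal)
t=2: [74, 38, 70, 73, 72, 71, 60, 32, 63, 63, 66, 63, 33, 61, 85, 73]  (not all equal)
t=3: [33, 66, 26, 26, 26, 26, 22, 60, 23, 17, 18, 23, 61, 29, 24, 26]  (not all equal)
t=4: [70, 38, 67, 68, 68, 66, 63, 34, 63, 62, 62, 63, 36, 64, 70, 67]  (not all equal)
t=5: [32, 66, 25, 24, 24, 24, 23, 62, 23, 17, 17, 23, 64, 30, 19, 25]  (not all equal)
t=6: [69, 38, 65, 66, 66, 64, 63, 35, 63, 62, 60, 63, 38, 65, 64, 65]  (not all equal)
t=7: [32, 66, 24, 24, 24, 24, 23, 62, 23, 17, 16, 23, 66, 30, 17, 24]  (not all equal)
t=8: [69, 38, 64, 66, 66, 64, 63, 35, 63, 62, 59, 62, 37, 64, 62, 64]  (not all equal)
t=9: [32, 66, 24, 24, 24, 24, 23, 62, 23, 17, 15, 23, 64, 30, 17, 24]  (not all equal)
t=10: [69, 38, 64, 66, 66, 64, 62, 35, 63, 62, 58, 62, 37, 64, 62, 64]  (not all equal)
t=11: [32, 66, 24, 24, 24, 24, 23, 62, 23, 17, 15, 23, 64, 30, 17, 24]  (not all equal)

Answer: never
Key observation: The state at step 9 reappears at step 11 — the system is in a cycle of period 2 from step 9 on.  No step 0..11 is synchronized, and the cycle repeats forever, so no step up to 150 (or ever) has all sites equal.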